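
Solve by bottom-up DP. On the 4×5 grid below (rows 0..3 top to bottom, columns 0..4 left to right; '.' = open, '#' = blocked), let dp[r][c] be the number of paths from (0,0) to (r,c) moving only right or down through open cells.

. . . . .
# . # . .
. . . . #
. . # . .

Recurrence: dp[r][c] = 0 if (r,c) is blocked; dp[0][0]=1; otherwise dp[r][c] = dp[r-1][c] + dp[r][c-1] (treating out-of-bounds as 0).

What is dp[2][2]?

r\c   0   1   2   3   4
  0   1   1   1   1   1
  1   0   1   0   1   2
  2   0   1   1   2   0
  3   0   1   0   2   2

1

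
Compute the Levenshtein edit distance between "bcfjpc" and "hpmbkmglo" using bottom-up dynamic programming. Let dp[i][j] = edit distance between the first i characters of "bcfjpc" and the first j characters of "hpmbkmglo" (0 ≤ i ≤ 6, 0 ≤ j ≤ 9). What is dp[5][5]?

5

   ''  h  p  m  b  k  m  g  l  o
''  0  1  2  3  4  5  6  7  8  9
 b  1  1  2  3  3  4  5  6  7  8
 c  2  2  2  3  4  4  5  6  7  8
 f  3  3  3  3  4  5  5  6  7  8
 j  4  4  4  4  4  5  6  6  7  8
 p  5  5  4  5  5  5  6  7  7  8
 c  6  6  5  5  6  6  6  7  8  8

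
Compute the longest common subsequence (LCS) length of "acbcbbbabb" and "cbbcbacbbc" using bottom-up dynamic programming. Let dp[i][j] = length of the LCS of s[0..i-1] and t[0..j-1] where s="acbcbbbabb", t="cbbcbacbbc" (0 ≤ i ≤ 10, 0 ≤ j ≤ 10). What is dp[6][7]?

4

   ''  c  b  b  c  b  a  c  b  b  c
''  0  0  0  0  0  0  0  0  0  0  0
 a  0  0  0  0  0  0  1  1  1  1  1
 c  0  1  1  1  1  1  1  2  2  2  2
 b  0  1  2  2  2  2  2  2  3  3  3
 c  0  1  2  2  3  3  3  3  3  3  4
 b  0  1  2  3  3  4  4  4  4  4  4
 b  0  1  2  3  3  4  4  4  5  5  5
 b  0  1  2  3  3  4  4  4  5  6  6
 a  0  1  2  3  3  4  5  5  5  6  6
 b  0  1  2  3  3  4  5  5  6  6  6
 b  0  1  2  3  3  4  5  5  6  7  7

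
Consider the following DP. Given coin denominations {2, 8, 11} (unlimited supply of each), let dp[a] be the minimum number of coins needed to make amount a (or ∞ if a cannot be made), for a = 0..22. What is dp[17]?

4

 a  0  1  2  3  4  5  6  7  8  9 10 11 12 13 14 15 16 17 18 19 20 21 22
dp  0  -  1  -  2  -  3  -  1  -  2  1  3  2  4  3  2  4  3  2  4  3  2
(- denotes ∞ / unreachable)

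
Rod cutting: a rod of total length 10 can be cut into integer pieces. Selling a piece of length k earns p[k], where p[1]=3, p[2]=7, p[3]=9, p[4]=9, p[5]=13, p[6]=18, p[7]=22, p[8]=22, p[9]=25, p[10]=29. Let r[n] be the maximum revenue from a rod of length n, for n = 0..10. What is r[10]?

35

   n    0    1    2    3    4    5    6    7    8    9   10
r[n]    0    3    7   10   14   17   21   24   28   31   35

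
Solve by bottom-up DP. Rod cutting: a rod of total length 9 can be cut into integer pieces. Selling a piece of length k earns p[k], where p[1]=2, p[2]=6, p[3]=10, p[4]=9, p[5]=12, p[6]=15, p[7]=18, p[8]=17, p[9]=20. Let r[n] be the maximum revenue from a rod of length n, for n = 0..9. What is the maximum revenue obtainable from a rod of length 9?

   n    0    1    2    3    4    5    6    7    8    9
r[n]    0    2    6   10   12   16   20   22   26   30

30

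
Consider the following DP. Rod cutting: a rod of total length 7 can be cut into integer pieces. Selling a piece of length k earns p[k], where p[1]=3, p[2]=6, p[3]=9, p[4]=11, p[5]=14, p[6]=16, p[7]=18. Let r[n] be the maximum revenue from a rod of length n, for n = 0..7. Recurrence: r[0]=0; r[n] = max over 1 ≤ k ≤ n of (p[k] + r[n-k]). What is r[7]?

   n    0    1    2    3    4    5    6    7
r[n]    0    3    6    9   12   15   18   21

21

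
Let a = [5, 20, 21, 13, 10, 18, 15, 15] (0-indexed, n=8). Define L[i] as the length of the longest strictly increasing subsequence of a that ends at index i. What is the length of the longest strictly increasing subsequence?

   i    0    1    2    3    4    5    6    7
a[i]    5   20   21   13   10   18   15   15
L[i]    1    2    3    2    2    3    3    3

3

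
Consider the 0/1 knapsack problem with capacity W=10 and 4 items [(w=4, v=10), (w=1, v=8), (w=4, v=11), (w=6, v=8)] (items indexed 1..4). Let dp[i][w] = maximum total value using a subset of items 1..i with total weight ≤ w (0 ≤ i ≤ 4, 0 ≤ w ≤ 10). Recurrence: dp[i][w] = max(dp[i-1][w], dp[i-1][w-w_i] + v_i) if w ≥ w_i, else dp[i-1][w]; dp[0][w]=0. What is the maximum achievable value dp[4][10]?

i\w   0   1   2   3   4   5   6   7   8   9  10
  0   0   0   0   0   0   0   0   0   0   0   0
  1   0   0   0   0  10  10  10  10  10  10  10
  2   0   8   8   8  10  18  18  18  18  18  18
  3   0   8   8   8  11  19  19  19  21  29  29
  4   0   8   8   8  11  19  19  19  21  29  29

29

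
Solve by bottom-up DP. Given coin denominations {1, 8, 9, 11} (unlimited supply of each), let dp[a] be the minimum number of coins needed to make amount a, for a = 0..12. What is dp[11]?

1

 a  0  1  2  3  4  5  6  7  8  9 10 11 12
dp  0  1  2  3  4  5  6  7  1  1  2  1  2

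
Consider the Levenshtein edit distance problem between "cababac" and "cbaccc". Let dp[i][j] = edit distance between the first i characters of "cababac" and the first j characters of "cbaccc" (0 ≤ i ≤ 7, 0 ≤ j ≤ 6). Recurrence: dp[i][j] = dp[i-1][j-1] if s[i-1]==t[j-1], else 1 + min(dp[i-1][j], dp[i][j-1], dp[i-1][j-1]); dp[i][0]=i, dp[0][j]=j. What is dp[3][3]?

2

   ''  c  b  a  c  c  c
''  0  1  2  3  4  5  6
 c  1  0  1  2  3  4  5
 a  2  1  1  1  2  3  4
 b  3  2  1  2  2  3  4
 a  4  3  2  1  2  3  4
 b  5  4  3  2  2  3  4
 a  6  5  4  3  3  3  4
 c  7  6  5  4  3  3  3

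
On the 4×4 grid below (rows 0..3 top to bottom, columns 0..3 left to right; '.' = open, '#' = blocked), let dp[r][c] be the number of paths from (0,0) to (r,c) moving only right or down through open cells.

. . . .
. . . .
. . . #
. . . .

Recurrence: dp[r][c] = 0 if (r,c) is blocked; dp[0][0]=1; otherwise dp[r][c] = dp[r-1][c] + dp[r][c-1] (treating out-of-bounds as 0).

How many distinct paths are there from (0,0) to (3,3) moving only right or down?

r\c   0   1   2   3
  0   1   1   1   1
  1   1   2   3   4
  2   1   3   6   0
  3   1   4  10  10

10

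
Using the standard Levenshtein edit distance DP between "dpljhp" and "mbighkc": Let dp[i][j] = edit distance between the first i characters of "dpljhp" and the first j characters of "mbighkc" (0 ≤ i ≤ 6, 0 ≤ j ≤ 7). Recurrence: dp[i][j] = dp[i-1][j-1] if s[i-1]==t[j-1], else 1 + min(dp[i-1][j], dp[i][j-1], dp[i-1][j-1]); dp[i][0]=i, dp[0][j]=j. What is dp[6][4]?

6

   ''  m  b  i  g  h  k  c
''  0  1  2  3  4  5  6  7
 d  1  1  2  3  4  5  6  7
 p  2  2  2  3  4  5  6  7
 l  3  3  3  3  4  5  6  7
 j  4  4  4  4  4  5  6  7
 h  5  5  5  5  5  4  5  6
 p  6  6  6  6  6  5  5  6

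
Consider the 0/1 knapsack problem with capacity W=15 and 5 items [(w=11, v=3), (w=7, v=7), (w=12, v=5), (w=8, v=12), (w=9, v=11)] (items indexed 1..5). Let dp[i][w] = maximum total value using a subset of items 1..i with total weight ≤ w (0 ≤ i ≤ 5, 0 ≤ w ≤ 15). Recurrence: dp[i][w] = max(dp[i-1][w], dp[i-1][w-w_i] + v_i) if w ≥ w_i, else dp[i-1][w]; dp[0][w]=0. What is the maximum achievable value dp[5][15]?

i\w   0   1   2   3   4   5   6   7   8   9  10  11  12  13  14  15
  0   0   0   0   0   0   0   0   0   0   0   0   0   0   0   0   0
  1   0   0   0   0   0   0   0   0   0   0   0   3   3   3   3   3
  2   0   0   0   0   0   0   0   7   7   7   7   7   7   7   7   7
  3   0   0   0   0   0   0   0   7   7   7   7   7   7   7   7   7
  4   0   0   0   0   0   0   0   7  12  12  12  12  12  12  12  19
  5   0   0   0   0   0   0   0   7  12  12  12  12  12  12  12  19

19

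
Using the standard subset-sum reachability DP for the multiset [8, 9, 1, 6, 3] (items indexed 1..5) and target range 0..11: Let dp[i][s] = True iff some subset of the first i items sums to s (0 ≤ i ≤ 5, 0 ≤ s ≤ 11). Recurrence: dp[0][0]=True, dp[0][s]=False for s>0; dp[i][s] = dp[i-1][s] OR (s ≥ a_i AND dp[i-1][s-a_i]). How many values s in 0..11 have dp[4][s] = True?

i\s   0   1   2   3   4   5   6   7   8   9  10  11
  0   T   F   F   F   F   F   F   F   F   F   F   F
  1   T   F   F   F   F   F   F   F   T   F   F   F
  2   T   F   F   F   F   F   F   F   T   T   F   F
  3   T   T   F   F   F   F   F   F   T   T   T   F
  4   T   T   F   F   F   F   T   T   T   T   T   F
  5   T   T   F   T   T   F   T   T   T   T   T   T

7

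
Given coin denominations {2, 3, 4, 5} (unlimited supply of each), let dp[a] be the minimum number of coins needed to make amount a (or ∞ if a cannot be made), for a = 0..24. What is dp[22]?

5

 a  0  1  2  3  4  5  6  7  8  9 10 11 12 13 14 15 16 17 18 19 20 21 22 23 24
dp  0  -  1  1  1  1  2  2  2  2  2  3  3  3  3  3  4  4  4  4  4  5  5  5  5
(- denotes ∞ / unreachable)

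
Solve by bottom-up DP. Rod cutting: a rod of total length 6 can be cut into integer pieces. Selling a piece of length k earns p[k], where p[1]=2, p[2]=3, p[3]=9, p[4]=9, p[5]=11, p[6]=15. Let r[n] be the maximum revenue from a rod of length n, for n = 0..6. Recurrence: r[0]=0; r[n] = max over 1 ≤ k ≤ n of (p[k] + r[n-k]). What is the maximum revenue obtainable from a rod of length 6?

   n    0    1    2    3    4    5    6
r[n]    0    2    4    9   11   13   18

18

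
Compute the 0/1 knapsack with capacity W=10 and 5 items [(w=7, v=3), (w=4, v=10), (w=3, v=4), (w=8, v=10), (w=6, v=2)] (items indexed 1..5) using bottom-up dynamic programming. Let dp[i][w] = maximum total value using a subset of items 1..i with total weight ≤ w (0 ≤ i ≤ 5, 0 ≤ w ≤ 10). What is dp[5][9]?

14

i\w   0   1   2   3   4   5   6   7   8   9  10
  0   0   0   0   0   0   0   0   0   0   0   0
  1   0   0   0   0   0   0   0   3   3   3   3
  2   0   0   0   0  10  10  10  10  10  10  10
  3   0   0   0   4  10  10  10  14  14  14  14
  4   0   0   0   4  10  10  10  14  14  14  14
  5   0   0   0   4  10  10  10  14  14  14  14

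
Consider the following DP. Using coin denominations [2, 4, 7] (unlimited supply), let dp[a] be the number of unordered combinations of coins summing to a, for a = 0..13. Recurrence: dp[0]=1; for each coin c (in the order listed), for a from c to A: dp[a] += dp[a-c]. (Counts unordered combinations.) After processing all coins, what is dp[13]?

after  coin     0     1     2     3     4     5     6     7     8     9    10    11    12    13
          2     1     0     1     0     1     0     1     0     1     0     1     0     1     0
          4     1     0     1     0     2     0     2     0     3     0     3     0     4     0
          7     1     0     1     0     2     0     2     1     3     1     3     2     4     2

2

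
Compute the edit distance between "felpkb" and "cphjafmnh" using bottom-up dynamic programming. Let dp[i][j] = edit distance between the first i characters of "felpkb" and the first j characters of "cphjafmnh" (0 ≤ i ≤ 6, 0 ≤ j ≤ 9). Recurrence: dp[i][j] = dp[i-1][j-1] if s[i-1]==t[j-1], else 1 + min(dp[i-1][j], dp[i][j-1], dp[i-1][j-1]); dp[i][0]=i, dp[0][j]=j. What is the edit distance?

9

   ''  c  p  h  j  a  f  m  n  h
''  0  1  2  3  4  5  6  7  8  9
 f  1  1  2  3  4  5  5  6  7  8
 e  2  2  2  3  4  5  6  6  7  8
 l  3  3  3  3  4  5  6  7  7  8
 p  4  4  3  4  4  5  6  7  8  8
 k  5  5  4  4  5  5  6  7  8  9
 b  6  6  5  5  5  6  6  7  8  9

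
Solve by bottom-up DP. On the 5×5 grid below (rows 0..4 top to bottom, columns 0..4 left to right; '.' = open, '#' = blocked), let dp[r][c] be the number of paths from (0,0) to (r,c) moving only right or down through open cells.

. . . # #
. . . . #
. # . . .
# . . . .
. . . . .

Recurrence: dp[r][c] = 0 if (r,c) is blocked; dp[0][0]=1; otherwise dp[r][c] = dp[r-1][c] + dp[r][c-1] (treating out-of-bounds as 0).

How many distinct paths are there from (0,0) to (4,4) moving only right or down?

r\c   0   1   2   3   4
  0   1   1   1   0   0
  1   1   2   3   3   0
  2   1   0   3   6   6
  3   0   0   3   9  15
  4   0   0   3  12  27

27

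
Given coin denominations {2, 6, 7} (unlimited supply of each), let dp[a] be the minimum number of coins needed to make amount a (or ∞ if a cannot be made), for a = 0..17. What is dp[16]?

 a  0  1  2  3  4  5  6  7  8  9 10 11 12 13 14 15 16 17
dp  0  -  1  -  2  -  1  1  2  2  3  3  2  2  2  3  3  4
(- denotes ∞ / unreachable)

3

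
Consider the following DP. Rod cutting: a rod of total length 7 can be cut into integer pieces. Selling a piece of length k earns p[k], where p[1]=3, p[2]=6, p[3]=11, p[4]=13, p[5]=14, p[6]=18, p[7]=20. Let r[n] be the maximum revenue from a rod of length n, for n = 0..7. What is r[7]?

25

   n    0    1    2    3    4    5    6    7
r[n]    0    3    6   11   14   17   22   25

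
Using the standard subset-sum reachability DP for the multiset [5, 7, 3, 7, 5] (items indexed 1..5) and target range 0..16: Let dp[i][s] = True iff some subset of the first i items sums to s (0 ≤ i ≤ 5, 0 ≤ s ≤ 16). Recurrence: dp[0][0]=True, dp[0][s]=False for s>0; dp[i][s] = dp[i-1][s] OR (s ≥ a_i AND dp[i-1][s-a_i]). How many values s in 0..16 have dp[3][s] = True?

i\s   0   1   2   3   4   5   6   7   8   9  10  11  12  13  14  15  16
  0   T   F   F   F   F   F   F   F   F   F   F   F   F   F   F   F   F
  1   T   F   F   F   F   T   F   F   F   F   F   F   F   F   F   F   F
  2   T   F   F   F   F   T   F   T   F   F   F   F   T   F   F   F   F
  3   T   F   F   T   F   T   F   T   T   F   T   F   T   F   F   T   F
  4   T   F   F   T   F   T   F   T   T   F   T   F   T   F   T   T   F
  5   T   F   F   T   F   T   F   T   T   F   T   F   T   T   T   T   F

8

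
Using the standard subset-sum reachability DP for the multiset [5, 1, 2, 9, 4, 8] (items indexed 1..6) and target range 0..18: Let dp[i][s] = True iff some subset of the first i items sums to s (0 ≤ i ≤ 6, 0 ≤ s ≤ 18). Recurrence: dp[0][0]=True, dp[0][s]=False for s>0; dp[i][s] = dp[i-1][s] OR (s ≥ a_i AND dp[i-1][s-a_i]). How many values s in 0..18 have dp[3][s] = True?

i\s   0   1   2   3   4   5   6   7   8   9  10  11  12  13  14  15  16  17  18
  0   T   F   F   F   F   F   F   F   F   F   F   F   F   F   F   F   F   F   F
  1   T   F   F   F   F   T   F   F   F   F   F   F   F   F   F   F   F   F   F
  2   T   T   F   F   F   T   T   F   F   F   F   F   F   F   F   F   F   F   F
  3   T   T   T   T   F   T   T   T   T   F   F   F   F   F   F   F   F   F   F
  4   T   T   T   T   F   T   T   T   T   T   T   T   T   F   T   T   T   T   F
  5   T   T   T   T   T   T   T   T   T   T   T   T   T   T   T   T   T   T   T
  6   T   T   T   T   T   T   T   T   T   T   T   T   T   T   T   T   T   T   T

8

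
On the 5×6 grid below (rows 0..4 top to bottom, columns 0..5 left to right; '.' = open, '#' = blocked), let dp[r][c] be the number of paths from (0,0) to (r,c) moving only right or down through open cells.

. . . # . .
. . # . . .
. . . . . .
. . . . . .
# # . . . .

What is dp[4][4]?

r\c   0   1   2   3   4   5
  0   1   1   1   0   0   0
  1   1   2   0   0   0   0
  2   1   3   3   3   3   3
  3   1   4   7  10  13  16
  4   0   0   7  17  30  46

30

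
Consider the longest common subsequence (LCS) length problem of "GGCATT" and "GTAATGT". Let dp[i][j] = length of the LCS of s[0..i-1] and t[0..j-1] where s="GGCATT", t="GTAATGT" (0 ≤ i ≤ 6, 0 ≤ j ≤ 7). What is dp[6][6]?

3

   ''  G  T  A  A  T  G  T
''  0  0  0  0  0  0  0  0
 G  0  1  1  1  1  1  1  1
 G  0  1  1  1  1  1  2  2
 C  0  1  1  1  1  1  2  2
 A  0  1  1  2  2  2  2  2
 T  0  1  2  2  2  3  3  3
 T  0  1  2  2  2  3  3  4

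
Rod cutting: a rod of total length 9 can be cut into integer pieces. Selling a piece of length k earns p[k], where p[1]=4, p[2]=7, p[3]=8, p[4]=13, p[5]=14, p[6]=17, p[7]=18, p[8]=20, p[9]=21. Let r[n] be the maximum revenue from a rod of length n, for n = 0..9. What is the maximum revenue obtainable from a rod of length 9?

36

   n    0    1    2    3    4    5    6    7    8    9
r[n]    0    4    8   12   16   20   24   28   32   36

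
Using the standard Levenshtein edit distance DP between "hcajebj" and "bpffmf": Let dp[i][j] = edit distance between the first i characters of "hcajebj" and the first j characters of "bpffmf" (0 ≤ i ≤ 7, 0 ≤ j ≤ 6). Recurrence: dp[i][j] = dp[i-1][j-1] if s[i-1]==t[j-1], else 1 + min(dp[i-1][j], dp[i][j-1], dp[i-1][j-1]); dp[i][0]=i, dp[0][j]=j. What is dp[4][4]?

   ''  b  p  f  f  m  f
''  0  1  2  3  4  5  6
 h  1  1  2  3  4  5  6
 c  2  2  2  3  4  5  6
 a  3  3  3  3  4  5  6
 j  4  4  4  4  4  5  6
 e  5  5  5  5  5  5  6
 b  6  5  6  6  6  6  6
 j  7  6  6  7  7  7  7

4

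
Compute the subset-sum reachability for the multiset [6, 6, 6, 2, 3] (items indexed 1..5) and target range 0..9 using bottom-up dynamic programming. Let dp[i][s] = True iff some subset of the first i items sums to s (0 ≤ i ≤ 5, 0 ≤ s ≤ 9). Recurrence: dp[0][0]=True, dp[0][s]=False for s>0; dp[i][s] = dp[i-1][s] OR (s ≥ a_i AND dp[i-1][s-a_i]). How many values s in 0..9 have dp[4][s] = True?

4

i\s   0   1   2   3   4   5   6   7   8   9
  0   T   F   F   F   F   F   F   F   F   F
  1   T   F   F   F   F   F   T   F   F   F
  2   T   F   F   F   F   F   T   F   F   F
  3   T   F   F   F   F   F   T   F   F   F
  4   T   F   T   F   F   F   T   F   T   F
  5   T   F   T   T   F   T   T   F   T   T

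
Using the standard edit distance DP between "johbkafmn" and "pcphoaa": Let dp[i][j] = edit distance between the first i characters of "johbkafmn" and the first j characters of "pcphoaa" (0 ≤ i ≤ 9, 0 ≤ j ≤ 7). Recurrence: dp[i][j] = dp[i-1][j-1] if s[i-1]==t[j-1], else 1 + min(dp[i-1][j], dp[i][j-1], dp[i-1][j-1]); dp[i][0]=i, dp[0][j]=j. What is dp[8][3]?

   ''  p  c  p  h  o  a  a
''  0  1  2  3  4  5  6  7
 j  1  1  2  3  4  5  6  7
 o  2  2  2  3  4  4  5  6
 h  3  3  3  3  3  4  5  6
 b  4  4  4  4  4  4  5  6
 k  5  5  5  5  5  5  5  6
 a  6  6  6  6  6  6  5  5
 f  7  7  7  7  7  7  6  6
 m  8  8  8  8  8  8  7  7
 n  9  9  9  9  9  9  8  8

8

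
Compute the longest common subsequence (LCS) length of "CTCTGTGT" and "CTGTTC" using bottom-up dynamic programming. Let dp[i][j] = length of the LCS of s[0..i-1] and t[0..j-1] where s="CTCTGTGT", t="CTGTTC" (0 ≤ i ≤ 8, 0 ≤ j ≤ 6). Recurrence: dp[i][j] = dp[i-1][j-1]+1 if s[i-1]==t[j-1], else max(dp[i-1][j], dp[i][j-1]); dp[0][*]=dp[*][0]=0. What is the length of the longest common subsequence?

5

   ''  C  T  G  T  T  C
''  0  0  0  0  0  0  0
 C  0  1  1  1  1  1  1
 T  0  1  2  2  2  2  2
 C  0  1  2  2  2  2  3
 T  0  1  2  2  3  3  3
 G  0  1  2  3  3  3  3
 T  0  1  2  3  4  4  4
 G  0  1  2  3  4  4  4
 T  0  1  2  3  4  5  5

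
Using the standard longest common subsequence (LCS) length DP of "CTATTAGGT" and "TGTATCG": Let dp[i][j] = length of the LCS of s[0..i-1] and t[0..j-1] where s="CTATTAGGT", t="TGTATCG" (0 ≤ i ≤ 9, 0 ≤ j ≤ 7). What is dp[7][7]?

4

   ''  T  G  T  A  T  C  G
''  0  0  0  0  0  0  0  0
 C  0  0  0  0  0  0  1  1
 T  0  1  1  1  1  1  1  1
 A  0  1  1  1  2  2  2  2
 T  0  1  1  2  2  3  3  3
 T  0  1  1  2  2  3  3  3
 A  0  1  1  2  3  3  3  3
 G  0  1  2  2  3  3  3  4
 G  0  1  2  2  3  3  3  4
 T  0  1  2  3  3  4  4  4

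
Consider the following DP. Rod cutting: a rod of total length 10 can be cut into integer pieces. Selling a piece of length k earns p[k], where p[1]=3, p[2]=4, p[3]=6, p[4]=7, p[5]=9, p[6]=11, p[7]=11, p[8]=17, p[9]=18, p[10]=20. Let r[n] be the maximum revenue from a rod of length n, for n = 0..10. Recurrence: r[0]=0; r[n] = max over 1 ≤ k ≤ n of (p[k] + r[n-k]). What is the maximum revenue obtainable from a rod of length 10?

30

   n    0    1    2    3    4    5    6    7    8    9   10
r[n]    0    3    6    9   12   15   18   21   24   27   30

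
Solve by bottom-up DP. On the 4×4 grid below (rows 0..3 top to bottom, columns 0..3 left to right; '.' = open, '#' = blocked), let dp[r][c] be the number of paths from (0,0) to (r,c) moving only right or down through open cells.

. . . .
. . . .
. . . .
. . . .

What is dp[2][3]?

10

r\c   0   1   2   3
  0   1   1   1   1
  1   1   2   3   4
  2   1   3   6  10
  3   1   4  10  20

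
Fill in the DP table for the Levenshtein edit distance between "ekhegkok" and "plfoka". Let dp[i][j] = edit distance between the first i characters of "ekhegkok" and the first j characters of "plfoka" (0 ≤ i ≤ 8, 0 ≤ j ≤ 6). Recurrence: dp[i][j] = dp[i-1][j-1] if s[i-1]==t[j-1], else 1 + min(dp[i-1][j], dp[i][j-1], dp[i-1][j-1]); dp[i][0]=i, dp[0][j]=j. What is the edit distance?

7

   ''  p  l  f  o  k  a
''  0  1  2  3  4  5  6
 e  1  1  2  3  4  5  6
 k  2  2  2  3  4  4  5
 h  3  3  3  3  4  5  5
 e  4  4  4  4  4  5  6
 g  5  5  5  5  5  5  6
 k  6  6  6  6  6  5  6
 o  7  7  7  7  6  6  6
 k  8  8  8  8  7  6  7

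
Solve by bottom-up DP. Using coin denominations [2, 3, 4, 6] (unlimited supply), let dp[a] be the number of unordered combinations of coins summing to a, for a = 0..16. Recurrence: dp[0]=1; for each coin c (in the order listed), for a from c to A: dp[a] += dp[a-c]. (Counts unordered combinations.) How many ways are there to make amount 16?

17

after  coin     0     1     2     3     4     5     6     7     8     9    10    11    12    13    14    15    16
          2     1     0     1     0     1     0     1     0     1     0     1     0     1     0     1     0     1
          3     1     0     1     1     1     1     2     1     2     2     2     2     3     2     3     3     3
          4     1     0     1     1     2     1     3     2     4     3     5     4     7     5     8     7    10
          6     1     0     1     1     2     1     4     2     5     4     7     5    11     7    13    11    17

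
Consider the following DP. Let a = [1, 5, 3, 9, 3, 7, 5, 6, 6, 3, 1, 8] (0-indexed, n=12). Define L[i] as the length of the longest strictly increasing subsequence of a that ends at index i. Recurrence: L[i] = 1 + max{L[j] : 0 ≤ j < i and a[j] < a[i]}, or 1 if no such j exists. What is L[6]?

3

   i    0    1    2    3    4    5    6    7    8    9   10   11
a[i]    1    5    3    9    3    7    5    6    6    3    1    8
L[i]    1    2    2    3    2    3    3    4    4    2    1    5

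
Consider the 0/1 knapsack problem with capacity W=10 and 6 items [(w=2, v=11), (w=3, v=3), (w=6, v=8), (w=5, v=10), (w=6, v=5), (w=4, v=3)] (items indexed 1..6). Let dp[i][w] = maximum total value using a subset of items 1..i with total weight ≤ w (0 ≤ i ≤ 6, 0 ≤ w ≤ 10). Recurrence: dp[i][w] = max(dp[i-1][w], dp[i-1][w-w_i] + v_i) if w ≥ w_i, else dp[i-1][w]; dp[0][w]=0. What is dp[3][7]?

14

i\w   0   1   2   3   4   5   6   7   8   9  10
  0   0   0   0   0   0   0   0   0   0   0   0
  1   0   0  11  11  11  11  11  11  11  11  11
  2   0   0  11  11  11  14  14  14  14  14  14
  3   0   0  11  11  11  14  14  14  19  19  19
  4   0   0  11  11  11  14  14  21  21  21  24
  5   0   0  11  11  11  14  14  21  21  21  24
  6   0   0  11  11  11  14  14  21  21  21  24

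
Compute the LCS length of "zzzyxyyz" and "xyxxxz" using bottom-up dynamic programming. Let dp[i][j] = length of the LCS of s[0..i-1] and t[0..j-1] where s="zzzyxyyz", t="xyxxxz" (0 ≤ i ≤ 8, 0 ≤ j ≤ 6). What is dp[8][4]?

   ''  x  y  x  x  x  z
''  0  0  0  0  0  0  0
 z  0  0  0  0  0  0  1
 z  0  0  0  0  0  0  1
 z  0  0  0  0  0  0  1
 y  0  0  1  1  1  1  1
 x  0  1  1  2  2  2  2
 y  0  1  2  2  2  2  2
 y  0  1  2  2  2  2  2
 z  0  1  2  2  2  2  3

2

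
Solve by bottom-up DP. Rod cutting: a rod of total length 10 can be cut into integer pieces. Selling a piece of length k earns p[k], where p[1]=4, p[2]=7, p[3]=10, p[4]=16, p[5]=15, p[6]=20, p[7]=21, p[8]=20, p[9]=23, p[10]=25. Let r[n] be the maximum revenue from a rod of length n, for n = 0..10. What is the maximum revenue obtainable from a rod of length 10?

   n    0    1    2    3    4    5    6    7    8    9   10
r[n]    0    4    8   12   16   20   24   28   32   36   40

40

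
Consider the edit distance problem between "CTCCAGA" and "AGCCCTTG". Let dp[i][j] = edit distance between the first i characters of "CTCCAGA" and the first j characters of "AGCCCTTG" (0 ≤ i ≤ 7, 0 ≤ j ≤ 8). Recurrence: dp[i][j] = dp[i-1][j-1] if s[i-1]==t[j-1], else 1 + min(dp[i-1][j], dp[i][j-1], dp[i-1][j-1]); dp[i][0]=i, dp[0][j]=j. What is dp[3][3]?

2

   ''  A  G  C  C  C  T  T  G
''  0  1  2  3  4  5  6  7  8
 C  1  1  2  2  3  4  5  6  7
 T  2  2  2  3  3  4  4  5  6
 C  3  3  3  2  3  3  4  5  6
 C  4  4  4  3  2  3  4  5  6
 A  5  4  5  4  3  3  4  5  6
 G  6  5  4  5  4  4  4  5  5
 A  7  6  5  5  5  5  5  5  6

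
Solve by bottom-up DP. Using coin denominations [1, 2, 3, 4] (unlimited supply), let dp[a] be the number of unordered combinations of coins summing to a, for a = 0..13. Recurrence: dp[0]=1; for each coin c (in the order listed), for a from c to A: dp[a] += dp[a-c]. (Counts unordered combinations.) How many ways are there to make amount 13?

39

after  coin     0     1     2     3     4     5     6     7     8     9    10    11    12    13
          1     1     1     1     1     1     1     1     1     1     1     1     1     1     1
          2     1     1     2     2     3     3     4     4     5     5     6     6     7     7
          3     1     1     2     3     4     5     7     8    10    12    14    16    19    21
          4     1     1     2     3     5     6     9    11    15    18    23    27    34    39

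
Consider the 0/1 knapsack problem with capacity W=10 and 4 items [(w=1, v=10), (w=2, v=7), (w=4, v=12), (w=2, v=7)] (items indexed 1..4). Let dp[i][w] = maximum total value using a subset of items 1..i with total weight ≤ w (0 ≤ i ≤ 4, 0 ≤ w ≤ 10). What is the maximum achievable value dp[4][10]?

i\w   0   1   2   3   4   5   6   7   8   9  10
  0   0   0   0   0   0   0   0   0   0   0   0
  1   0  10  10  10  10  10  10  10  10  10  10
  2   0  10  10  17  17  17  17  17  17  17  17
  3   0  10  10  17  17  22  22  29  29  29  29
  4   0  10  10  17  17  24  24  29  29  36  36

36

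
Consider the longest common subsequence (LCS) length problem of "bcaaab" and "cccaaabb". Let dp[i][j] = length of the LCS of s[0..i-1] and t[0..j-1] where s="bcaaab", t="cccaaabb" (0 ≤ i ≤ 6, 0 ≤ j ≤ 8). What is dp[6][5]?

   ''  c  c  c  a  a  a  b  b
''  0  0  0  0  0  0  0  0  0
 b  0  0  0  0  0  0  0  1  1
 c  0  1  1  1  1  1  1  1  1
 a  0  1  1  1  2  2  2  2  2
 a  0  1  1  1  2  3  3  3  3
 a  0  1  1  1  2  3  4  4  4
 b  0  1  1  1  2  3  4  5  5

3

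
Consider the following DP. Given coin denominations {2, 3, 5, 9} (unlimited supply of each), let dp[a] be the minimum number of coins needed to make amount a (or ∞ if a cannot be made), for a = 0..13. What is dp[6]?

 a  0  1  2  3  4  5  6  7  8  9 10 11 12 13
dp  0  -  1  1  2  1  2  2  2  1  2  2  2  3
(- denotes ∞ / unreachable)

2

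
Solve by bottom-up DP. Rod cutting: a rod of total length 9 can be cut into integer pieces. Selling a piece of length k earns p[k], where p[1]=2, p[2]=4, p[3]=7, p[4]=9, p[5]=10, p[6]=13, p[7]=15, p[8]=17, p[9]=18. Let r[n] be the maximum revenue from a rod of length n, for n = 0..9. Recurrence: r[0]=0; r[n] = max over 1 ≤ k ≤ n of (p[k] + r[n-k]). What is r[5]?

11

   n    0    1    2    3    4    5    6    7    8    9
r[n]    0    2    4    7    9   11   14   16   18   21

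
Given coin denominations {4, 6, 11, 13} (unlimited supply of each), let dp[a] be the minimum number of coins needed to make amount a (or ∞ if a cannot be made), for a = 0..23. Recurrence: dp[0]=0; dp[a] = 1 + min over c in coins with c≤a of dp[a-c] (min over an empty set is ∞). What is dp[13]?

 a  0  1  2  3  4  5  6  7  8  9 10 11 12 13 14 15 16 17 18 19 20 21 22 23
dp  0  -  -  -  1  -  1  -  2  -  2  1  2  1  3  2  3  2  3  2  4  3  2  3
(- denotes ∞ / unreachable)

1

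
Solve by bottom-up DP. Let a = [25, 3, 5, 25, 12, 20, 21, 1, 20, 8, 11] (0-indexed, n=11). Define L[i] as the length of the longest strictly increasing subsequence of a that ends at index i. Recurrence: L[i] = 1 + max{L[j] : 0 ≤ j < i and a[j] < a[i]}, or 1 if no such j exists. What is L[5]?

   i    0    1    2    3    4    5    6    7    8    9   10
a[i]   25    3    5   25   12   20   21    1   20    8   11
L[i]    1    1    2    3    3    4    5    1    4    3    4

4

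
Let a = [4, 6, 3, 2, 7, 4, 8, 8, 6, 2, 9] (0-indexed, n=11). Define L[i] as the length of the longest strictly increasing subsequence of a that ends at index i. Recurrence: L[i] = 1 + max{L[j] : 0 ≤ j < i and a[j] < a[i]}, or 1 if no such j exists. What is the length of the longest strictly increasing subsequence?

   i    0    1    2    3    4    5    6    7    8    9   10
a[i]    4    6    3    2    7    4    8    8    6    2    9
L[i]    1    2    1    1    3    2    4    4    3    1    5

5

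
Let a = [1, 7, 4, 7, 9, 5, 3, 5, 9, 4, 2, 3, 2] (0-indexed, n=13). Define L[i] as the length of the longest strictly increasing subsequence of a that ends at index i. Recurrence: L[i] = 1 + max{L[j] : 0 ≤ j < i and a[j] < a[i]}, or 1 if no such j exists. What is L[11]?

3

   i    0    1    2    3    4    5    6    7    8    9   10   11   12
a[i]    1    7    4    7    9    5    3    5    9    4    2    3    2
L[i]    1    2    2    3    4    3    2    3    4    3    2    3    2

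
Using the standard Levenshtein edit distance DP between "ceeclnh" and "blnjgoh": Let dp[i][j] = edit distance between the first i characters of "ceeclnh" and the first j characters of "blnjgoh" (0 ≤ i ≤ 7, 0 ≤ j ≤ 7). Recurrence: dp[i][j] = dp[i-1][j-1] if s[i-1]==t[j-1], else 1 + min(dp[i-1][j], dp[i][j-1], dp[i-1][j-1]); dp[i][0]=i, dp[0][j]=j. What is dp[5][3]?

   ''  b  l  n  j  g  o  h
''  0  1  2  3  4  5  6  7
 c  1  1  2  3  4  5  6  7
 e  2  2  2  3  4  5  6  7
 e  3  3  3  3  4  5  6  7
 c  4  4  4  4  4  5  6  7
 l  5  5  4  5  5  5  6  7
 n  6  6  5  4  5  6  6  7
 h  7  7  6  5  5  6  7  6

5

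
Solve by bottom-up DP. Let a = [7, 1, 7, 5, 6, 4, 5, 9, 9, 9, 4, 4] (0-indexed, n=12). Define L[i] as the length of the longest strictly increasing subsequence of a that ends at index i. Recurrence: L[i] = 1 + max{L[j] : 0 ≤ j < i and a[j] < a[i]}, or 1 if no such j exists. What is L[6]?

3

   i    0    1    2    3    4    5    6    7    8    9   10   11
a[i]    7    1    7    5    6    4    5    9    9    9    4    4
L[i]    1    1    2    2    3    2    3    4    4    4    2    2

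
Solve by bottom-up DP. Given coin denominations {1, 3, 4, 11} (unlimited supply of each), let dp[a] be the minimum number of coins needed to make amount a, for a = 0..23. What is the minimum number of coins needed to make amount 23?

3

 a  0  1  2  3  4  5  6  7  8  9 10 11 12 13 14 15 16 17 18 19 20 21 22 23
dp  0  1  2  1  1  2  2  2  2  3  3  1  2  3  2  2  3  3  3  3  4  4  2  3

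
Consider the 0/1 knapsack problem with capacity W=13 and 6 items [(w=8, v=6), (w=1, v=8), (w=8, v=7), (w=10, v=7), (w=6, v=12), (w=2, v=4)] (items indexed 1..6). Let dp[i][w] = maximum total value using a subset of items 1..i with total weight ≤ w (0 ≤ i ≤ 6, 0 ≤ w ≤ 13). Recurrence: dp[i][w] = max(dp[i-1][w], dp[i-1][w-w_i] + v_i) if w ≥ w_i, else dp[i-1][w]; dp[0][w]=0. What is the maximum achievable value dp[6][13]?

24

i\w   0   1   2   3   4   5   6   7   8   9  10  11  12  13
  0   0   0   0   0   0   0   0   0   0   0   0   0   0   0
  1   0   0   0   0   0   0   0   0   6   6   6   6   6   6
  2   0   8   8   8   8   8   8   8   8  14  14  14  14  14
  3   0   8   8   8   8   8   8   8   8  15  15  15  15  15
  4   0   8   8   8   8   8   8   8   8  15  15  15  15  15
  5   0   8   8   8   8   8  12  20  20  20  20  20  20  20
  6   0   8   8  12  12  12  12  20  20  24  24  24  24  24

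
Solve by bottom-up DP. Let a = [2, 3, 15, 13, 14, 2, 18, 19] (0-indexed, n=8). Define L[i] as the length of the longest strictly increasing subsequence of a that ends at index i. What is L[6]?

   i    0    1    2    3    4    5    6    7
a[i]    2    3   15   13   14    2   18   19
L[i]    1    2    3    3    4    1    5    6

5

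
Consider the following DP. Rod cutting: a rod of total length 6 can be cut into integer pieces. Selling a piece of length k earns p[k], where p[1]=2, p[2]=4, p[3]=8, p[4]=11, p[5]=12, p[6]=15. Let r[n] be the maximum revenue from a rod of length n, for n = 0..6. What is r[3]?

   n    0    1    2    3    4    5    6
r[n]    0    2    4    8   11   13   16

8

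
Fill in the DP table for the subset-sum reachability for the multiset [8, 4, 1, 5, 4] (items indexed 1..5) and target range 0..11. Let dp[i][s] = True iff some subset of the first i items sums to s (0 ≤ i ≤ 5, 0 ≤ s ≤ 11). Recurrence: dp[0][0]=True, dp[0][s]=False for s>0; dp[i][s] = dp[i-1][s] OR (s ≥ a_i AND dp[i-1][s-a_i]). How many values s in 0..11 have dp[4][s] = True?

8

i\s   0   1   2   3   4   5   6   7   8   9  10  11
  0   T   F   F   F   F   F   F   F   F   F   F   F
  1   T   F   F   F   F   F   F   F   T   F   F   F
  2   T   F   F   F   T   F   F   F   T   F   F   F
  3   T   T   F   F   T   T   F   F   T   T   F   F
  4   T   T   F   F   T   T   T   F   T   T   T   F
  5   T   T   F   F   T   T   T   F   T   T   T   F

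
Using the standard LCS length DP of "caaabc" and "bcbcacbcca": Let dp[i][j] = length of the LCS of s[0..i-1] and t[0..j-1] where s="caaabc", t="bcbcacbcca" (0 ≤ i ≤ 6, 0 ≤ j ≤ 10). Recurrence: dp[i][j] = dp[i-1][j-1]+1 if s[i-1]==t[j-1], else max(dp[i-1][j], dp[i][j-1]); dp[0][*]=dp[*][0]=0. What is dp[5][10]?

3

   ''  b  c  b  c  a  c  b  c  c  a
''  0  0  0  0  0  0  0  0  0  0  0
 c  0  0  1  1  1  1  1  1  1  1  1
 a  0  0  1  1  1  2  2  2  2  2  2
 a  0  0  1  1  1  2  2  2  2  2  3
 a  0  0  1  1  1  2  2  2  2  2  3
 b  0  1  1  2  2  2  2  3  3  3  3
 c  0  1  2  2  3  3  3  3  4  4  4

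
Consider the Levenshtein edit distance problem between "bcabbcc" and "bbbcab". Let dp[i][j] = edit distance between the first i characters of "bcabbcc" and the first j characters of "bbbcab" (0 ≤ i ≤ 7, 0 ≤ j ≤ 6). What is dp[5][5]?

   ''  b  b  b  c  a  b
''  0  1  2  3  4  5  6
 b  1  0  1  2  3  4  5
 c  2  1  1  2  2  3  4
 a  3  2  2  2  3  2  3
 b  4  3  2  2  3  3  2
 b  5  4  3  2  3  4  3
 c  6  5  4  3  2  3  4
 c  7  6  5  4  3  3  4

4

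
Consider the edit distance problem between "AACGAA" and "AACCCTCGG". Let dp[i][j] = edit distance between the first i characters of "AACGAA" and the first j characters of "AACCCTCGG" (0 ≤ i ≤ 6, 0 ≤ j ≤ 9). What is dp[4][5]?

2

   ''  A  A  C  C  C  T  C  G  G
''  0  1  2  3  4  5  6  7  8  9
 A  1  0  1  2  3  4  5  6  7  8
 A  2  1  0  1  2  3  4  5  6  7
 C  3  2  1  0  1  2  3  4  5  6
 G  4  3  2  1  1  2  3  4  4  5
 A  5  4  3  2  2  2  3  4  5  5
 A  6  5  4  3  3  3  3  4  5  6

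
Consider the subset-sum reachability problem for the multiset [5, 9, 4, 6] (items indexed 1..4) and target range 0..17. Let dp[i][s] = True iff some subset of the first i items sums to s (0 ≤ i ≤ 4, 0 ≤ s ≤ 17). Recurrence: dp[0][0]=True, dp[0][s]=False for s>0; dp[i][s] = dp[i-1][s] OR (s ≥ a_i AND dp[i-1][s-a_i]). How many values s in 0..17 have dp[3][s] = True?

i\s   0   1   2   3   4   5   6   7   8   9  10  11  12  13  14  15  16  17
  0   T   F   F   F   F   F   F   F   F   F   F   F   F   F   F   F   F   F
  1   T   F   F   F   F   T   F   F   F   F   F   F   F   F   F   F   F   F
  2   T   F   F   F   F   T   F   F   F   T   F   F   F   F   T   F   F   F
  3   T   F   F   F   T   T   F   F   F   T   F   F   F   T   T   F   F   F
  4   T   F   F   F   T   T   T   F   F   T   T   T   F   T   T   T   F   F

6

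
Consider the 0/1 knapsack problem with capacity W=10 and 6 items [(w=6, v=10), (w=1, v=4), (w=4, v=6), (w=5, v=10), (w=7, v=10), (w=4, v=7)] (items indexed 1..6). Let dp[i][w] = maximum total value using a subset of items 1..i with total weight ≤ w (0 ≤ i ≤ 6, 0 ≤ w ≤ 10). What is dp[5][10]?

20

i\w   0   1   2   3   4   5   6   7   8   9  10
  0   0   0   0   0   0   0   0   0   0   0   0
  1   0   0   0   0   0   0  10  10  10  10  10
  2   0   4   4   4   4   4  10  14  14  14  14
  3   0   4   4   4   6  10  10  14  14  14  16
  4   0   4   4   4   6  10  14  14  14  16  20
  5   0   4   4   4   6  10  14  14  14  16  20
  6   0   4   4   4   7  11  14  14  14  17  21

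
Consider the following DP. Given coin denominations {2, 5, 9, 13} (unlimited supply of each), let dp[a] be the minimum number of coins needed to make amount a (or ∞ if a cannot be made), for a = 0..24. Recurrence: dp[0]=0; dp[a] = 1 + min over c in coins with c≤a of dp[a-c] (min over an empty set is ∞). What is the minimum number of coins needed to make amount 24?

 a  0  1  2  3  4  5  6  7  8  9 10 11 12 13 14 15 16 17 18 19 20 21 22 23 24
dp  0  -  1  -  2  1  3  2  4  1  2  2  3  1  2  2  3  3  2  3  3  4  2  3  3
(- denotes ∞ / unreachable)

3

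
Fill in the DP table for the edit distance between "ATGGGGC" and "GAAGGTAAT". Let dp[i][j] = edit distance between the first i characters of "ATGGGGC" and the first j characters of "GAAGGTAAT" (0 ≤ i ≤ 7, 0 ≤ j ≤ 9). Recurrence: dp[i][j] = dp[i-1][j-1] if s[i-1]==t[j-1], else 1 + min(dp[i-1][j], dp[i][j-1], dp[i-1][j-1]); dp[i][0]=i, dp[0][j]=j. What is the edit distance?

   ''  G  A  A  G  G  T  A  A  T
''  0  1  2  3  4  5  6  7  8  9
 A  1  1  1  2  3  4  5  6  7  8
 T  2  2  2  2  3  4  4  5  6  7
 G  3  2  3  3  2  3  4  5  6  7
 G  4  3  3  4  3  2  3  4  5  6
 G  5  4  4  4  4  3  3  4  5  6
 G  6  5  5  5  4  4  4  4  5  6
 C  7  6  6  6  5  5  5  5  5  6

6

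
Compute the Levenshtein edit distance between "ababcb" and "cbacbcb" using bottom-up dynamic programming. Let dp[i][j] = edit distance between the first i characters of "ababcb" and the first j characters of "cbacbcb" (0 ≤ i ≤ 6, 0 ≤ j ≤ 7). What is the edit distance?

   ''  c  b  a  c  b  c  b
''  0  1  2  3  4  5  6  7
 a  1  1  2  2  3  4  5  6
 b  2  2  1  2  3  3  4  5
 a  3  3  2  1  2  3  4  5
 b  4  4  3  2  2  2  3  4
 c  5  4  4  3  2  3  2  3
 b  6  5  4  4  3  2  3  2

2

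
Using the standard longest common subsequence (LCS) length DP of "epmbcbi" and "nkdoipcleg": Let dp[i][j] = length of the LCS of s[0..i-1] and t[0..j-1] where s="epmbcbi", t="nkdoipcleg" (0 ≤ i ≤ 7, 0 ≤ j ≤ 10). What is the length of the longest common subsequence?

   ''  n  k  d  o  i  p  c  l  e  g
''  0  0  0  0  0  0  0  0  0  0  0
 e  0  0  0  0  0  0  0  0  0  1  1
 p  0  0  0  0  0  0  1  1  1  1  1
 m  0  0  0  0  0  0  1  1  1  1  1
 b  0  0  0  0  0  0  1  1  1  1  1
 c  0  0  0  0  0  0  1  2  2  2  2
 b  0  0  0  0  0  0  1  2  2  2  2
 i  0  0  0  0  0  1  1  2  2  2  2

2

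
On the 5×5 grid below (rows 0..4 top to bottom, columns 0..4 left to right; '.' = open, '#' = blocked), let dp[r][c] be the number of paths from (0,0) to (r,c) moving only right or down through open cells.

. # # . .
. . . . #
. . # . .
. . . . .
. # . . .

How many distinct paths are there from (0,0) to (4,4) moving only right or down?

r\c   0   1   2   3   4
  0   1   0   0   0   0
  1   1   1   1   1   0
  2   1   2   0   1   1
  3   1   3   3   4   5
  4   1   0   3   7  12

12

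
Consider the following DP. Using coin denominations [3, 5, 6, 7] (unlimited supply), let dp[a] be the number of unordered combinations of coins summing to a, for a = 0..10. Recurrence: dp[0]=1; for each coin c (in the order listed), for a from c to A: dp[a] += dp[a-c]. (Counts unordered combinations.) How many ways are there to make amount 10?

2

after  coin     0     1     2     3     4     5     6     7     8     9    10
          3     1     0     0     1     0     0     1     0     0     1     0
          5     1     0     0     1     0     1     1     0     1     1     1
          6     1     0     0     1     0     1     2     0     1     2     1
          7     1     0     0     1     0     1     2     1     1     2     2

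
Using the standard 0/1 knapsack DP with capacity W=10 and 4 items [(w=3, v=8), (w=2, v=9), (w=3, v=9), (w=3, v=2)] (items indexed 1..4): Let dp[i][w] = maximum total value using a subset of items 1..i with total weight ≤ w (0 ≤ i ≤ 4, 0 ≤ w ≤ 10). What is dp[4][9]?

i\w   0   1   2   3   4   5   6   7   8   9  10
  0   0   0   0   0   0   0   0   0   0   0   0
  1   0   0   0   8   8   8   8   8   8   8   8
  2   0   0   9   9   9  17  17  17  17  17  17
  3   0   0   9   9   9  18  18  18  26  26  26
  4   0   0   9   9   9  18  18  18  26  26  26

26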